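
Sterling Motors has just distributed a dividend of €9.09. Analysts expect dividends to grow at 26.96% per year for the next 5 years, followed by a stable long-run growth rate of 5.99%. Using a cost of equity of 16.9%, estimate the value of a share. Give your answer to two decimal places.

Two-stage DDM. Project D₁…D_5 at 0.2696, terminal growth 0.0599, discount at r = 0.169.
D_1 = 11.5407
D_2 = 14.6520
D_3 = 18.6022
D_4 = 23.6174
D_5 = 29.9846
Terminal value at t=5: TV = D_6/(r−g) = 31.7807/(0.169−0.0599) = 291.2987
P₀ = 11.5407/(1+0.169)^1 + 14.6520/(1+0.169)^2 + 18.6022/(1+0.169)^3 + 23.6174/(1+0.169)^4 + 29.9846/(1+0.169)^5 + 291.2987/(1+0.169)^5 = 192.0539

€192.05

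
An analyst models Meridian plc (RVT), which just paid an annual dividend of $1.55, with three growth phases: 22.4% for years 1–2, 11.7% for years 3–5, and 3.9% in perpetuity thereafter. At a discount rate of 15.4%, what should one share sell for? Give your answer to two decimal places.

$22.58

Three-stage DDM. Project D₁…D_5; terminal Gordon value at t=5 with g = 0.039; discount at r = 0.154.
D_1 = 1.8972
D_2 = 2.3222
D_3 = 2.5939
D_4 = 2.8973
D_5 = 3.2363
TV_5 = 3.3626/(0.154−0.039) = 29.2396
P₀ = Σ Dₜ/(1+r)ᵗ + TV_5/(1+r)^5 = 22.5777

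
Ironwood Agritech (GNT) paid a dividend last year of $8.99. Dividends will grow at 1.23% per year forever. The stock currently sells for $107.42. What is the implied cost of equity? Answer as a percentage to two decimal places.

Rearranging the constant-growth DDM: r = D₁/P₀ + g.
D₁ = 8.99 × (1 + 0.0123) = 9.1006.
r = 9.1006 / 107.42 + 0.0123 = 0.08472 + 0.0123 = 0.09702

9.70%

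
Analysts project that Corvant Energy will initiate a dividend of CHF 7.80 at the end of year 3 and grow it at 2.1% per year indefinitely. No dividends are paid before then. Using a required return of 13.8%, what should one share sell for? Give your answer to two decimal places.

Deferred-dividend DDM. At t=2 the remaining stream is a growing perpetuity with first payment D_3 = 7.80.
V_2 = D_3/(r−g) = 7.80/(0.138−0.021) = 66.6667
P₀ = V_2/(1+r)^2 = 66.6667/(1+0.138)^2 = 51.4783

CHF 51.48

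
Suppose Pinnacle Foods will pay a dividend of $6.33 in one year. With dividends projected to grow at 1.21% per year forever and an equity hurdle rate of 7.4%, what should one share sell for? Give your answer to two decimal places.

$102.26

Gordon growth model: P₀ = D₁/(r − g), with D₁ = 6.33 given directly.
P₀ = 6.3300 / (0.074 − 0.0121) = 6.3300 / 0.0619 = 102.2617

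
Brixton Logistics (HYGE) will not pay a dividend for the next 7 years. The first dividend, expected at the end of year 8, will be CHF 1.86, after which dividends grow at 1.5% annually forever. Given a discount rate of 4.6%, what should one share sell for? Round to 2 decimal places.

Deferred-dividend DDM. At t=7 the remaining stream is a growing perpetuity with first payment D_8 = 1.86.
V_7 = D_8/(r−g) = 1.86/(0.046−0.015) = 60.0000
P₀ = V_7/(1+r)^7 = 60.0000/(1+0.046)^7 = 43.7955

CHF 43.80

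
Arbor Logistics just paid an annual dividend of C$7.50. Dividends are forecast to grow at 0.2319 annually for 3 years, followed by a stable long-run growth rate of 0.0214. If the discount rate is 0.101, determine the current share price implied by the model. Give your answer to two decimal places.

C$163.09

Two-stage DDM. Project D₁…D_3 at 0.2319, terminal growth 0.0214, discount at r = 0.101.
D_1 = 9.2393
D_2 = 11.3818
D_3 = 14.0213
Terminal value at t=3: TV = D_4/(r−g) = 14.3213/(0.101−0.0214) = 179.9163
P₀ = 9.2393/(1+0.101)^1 + 11.3818/(1+0.101)^2 + 14.0213/(1+0.101)^3 + 179.9163/(1+0.101)^3 = 163.0926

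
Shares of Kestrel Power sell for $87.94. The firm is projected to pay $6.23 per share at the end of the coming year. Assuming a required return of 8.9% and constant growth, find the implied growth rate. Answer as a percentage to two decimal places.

From P₀ = D₁/(r − g), the implied growth is g = r − D₁/P₀.
g = 0.089 − 6.23/87.94 = 0.089 − 0.07084 = 0.01816

1.82%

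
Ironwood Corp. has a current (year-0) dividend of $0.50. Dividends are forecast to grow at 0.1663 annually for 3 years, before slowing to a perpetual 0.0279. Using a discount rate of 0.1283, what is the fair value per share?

$7.26

Two-stage DDM. Project D₁…D_3 at 0.1663, terminal growth 0.0279, discount at r = 0.1283.
D_1 = 0.5832
D_2 = 0.6801
D_3 = 0.7932
Terminal value at t=3: TV = D_4/(r−g) = 0.8154/(0.1283−0.0279) = 8.1212
P₀ = 0.5832/(1+0.1283)^1 + 0.6801/(1+0.1283)^2 + 0.7932/(1+0.1283)^3 + 8.1212/(1+0.1283)^3 = 7.2572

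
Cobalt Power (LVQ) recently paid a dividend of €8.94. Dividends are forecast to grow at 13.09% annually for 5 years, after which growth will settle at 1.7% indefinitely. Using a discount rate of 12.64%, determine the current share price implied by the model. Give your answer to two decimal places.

€130.02

Two-stage DDM. Project D₁…D_5 at 0.1309, terminal growth 0.017, discount at r = 0.1264.
D_1 = 10.1102
D_2 = 11.4337
D_3 = 12.9303
D_4 = 14.6229
D_5 = 16.5371
Terminal value at t=5: TV = D_6/(r−g) = 16.8182/(0.1264−0.017) = 153.7313
P₀ = 10.1102/(1+0.1264)^1 + 11.4337/(1+0.1264)^2 + 12.9303/(1+0.1264)^3 + 14.6229/(1+0.1264)^4 + 16.5371/(1+0.1264)^5 + 153.7313/(1+0.1264)^5 = 130.0197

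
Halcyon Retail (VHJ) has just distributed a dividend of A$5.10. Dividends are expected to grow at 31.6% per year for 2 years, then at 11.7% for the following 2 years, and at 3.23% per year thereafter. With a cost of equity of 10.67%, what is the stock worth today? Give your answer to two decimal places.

A$129.83

Three-stage DDM. Project D₁…D_4; terminal Gordon value at t=4 with g = 0.0323; discount at r = 0.1067.
D_1 = 6.7116
D_2 = 8.8325
D_3 = 9.8659
D_4 = 11.0202
TV_4 = 11.3761/(0.1067−0.0323) = 152.9049
P₀ = Σ Dₜ/(1+r)ᵗ + TV_4/(1+r)^4 = 129.8307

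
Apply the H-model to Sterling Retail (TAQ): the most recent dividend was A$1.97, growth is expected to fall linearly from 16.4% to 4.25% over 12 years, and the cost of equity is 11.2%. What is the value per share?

A$50.21

H-model: P₀ = D₀[(1+g_L) + H(g_S−g_L)]/(r−g_L), with H = 12/2 = 6.
P₀ = 1.97 × [(1+0.0425) + 6×(0.164−0.0425)] / (0.112−0.0425)
   = 1.97 × 1.7715 / 0.0695 = 50.2137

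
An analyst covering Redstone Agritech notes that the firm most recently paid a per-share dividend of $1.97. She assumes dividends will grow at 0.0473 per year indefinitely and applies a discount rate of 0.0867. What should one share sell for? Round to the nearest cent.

$52.36

Gordon growth model: P₀ = D₁/(r − g). D₁ = 1.97 × (1 + 0.0473) = 2.0632.
P₀ = 2.0632 / (0.0867 − 0.0473) = 2.0632 / 0.0394 = 52.3650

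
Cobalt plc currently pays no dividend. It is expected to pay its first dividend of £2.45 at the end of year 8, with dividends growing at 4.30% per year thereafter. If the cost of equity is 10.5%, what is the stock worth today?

£19.64

Deferred-dividend DDM. At t=7 the remaining stream is a growing perpetuity with first payment D_8 = 2.45.
V_7 = D_8/(r−g) = 2.45/(0.105−0.043) = 39.5161
P₀ = V_7/(1+r)^7 = 39.5161/(1+0.105)^7 = 19.6444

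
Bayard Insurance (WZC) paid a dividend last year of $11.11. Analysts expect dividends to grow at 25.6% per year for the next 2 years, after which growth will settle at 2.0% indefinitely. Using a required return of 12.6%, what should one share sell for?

Two-stage DDM. Project D₁…D_2 at 0.256, terminal growth 0.02, discount at r = 0.126.
D_1 = 13.9542
D_2 = 17.5264
Terminal value at t=2: TV = D_3/(r−g) = 17.8770/(0.126−0.02) = 168.6505
P₀ = 13.9542/(1+0.126)^1 + 17.5264/(1+0.126)^2 + 168.6505/(1+0.126)^2 = 159.2343

$159.23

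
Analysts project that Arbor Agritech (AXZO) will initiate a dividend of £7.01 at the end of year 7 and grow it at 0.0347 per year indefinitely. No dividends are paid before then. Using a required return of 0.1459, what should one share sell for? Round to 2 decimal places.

Deferred-dividend DDM. At t=6 the remaining stream is a growing perpetuity with first payment D_7 = 7.01.
V_6 = D_7/(r−g) = 7.01/(0.1459−0.0347) = 63.0396
P₀ = V_6/(1+r)^6 = 63.0396/(1+0.1459)^6 = 27.8441

£27.84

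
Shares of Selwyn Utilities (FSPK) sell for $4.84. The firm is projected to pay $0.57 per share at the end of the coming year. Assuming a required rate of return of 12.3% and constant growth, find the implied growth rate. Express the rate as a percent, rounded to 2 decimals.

From P₀ = D₁/(r − g), the implied growth is g = r − D₁/P₀.
g = 0.123 − 0.57/4.84 = 0.123 − 0.11777 = 0.00523

0.52%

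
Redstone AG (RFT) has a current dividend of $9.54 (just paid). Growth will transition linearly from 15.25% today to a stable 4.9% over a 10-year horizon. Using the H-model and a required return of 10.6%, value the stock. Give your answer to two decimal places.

$262.18

H-model: P₀ = D₀[(1+g_L) + H(g_S−g_L)]/(r−g_L), with H = 10/2 = 5.
P₀ = 9.54 × [(1+0.049) + 5×(0.1525−0.049)] / (0.106−0.049)
   = 9.54 × 1.5665 / 0.057 = 262.1826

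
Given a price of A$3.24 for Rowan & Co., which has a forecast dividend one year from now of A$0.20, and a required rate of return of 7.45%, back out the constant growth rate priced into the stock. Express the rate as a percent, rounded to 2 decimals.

From P₀ = D₁/(r − g), the implied growth is g = r − D₁/P₀.
g = 0.0745 − 0.20/3.24 = 0.0745 − 0.06173 = 0.01277

1.28%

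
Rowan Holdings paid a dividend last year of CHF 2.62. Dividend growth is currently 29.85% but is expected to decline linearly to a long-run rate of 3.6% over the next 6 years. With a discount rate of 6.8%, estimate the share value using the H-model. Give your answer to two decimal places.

H-model: P₀ = D₀[(1+g_L) + H(g_S−g_L)]/(r−g_L), with H = 6/2 = 3.
P₀ = 2.62 × [(1+0.036) + 3×(0.2985−0.036)] / (0.068−0.036)
   = 2.62 × 1.8235 / 0.032 = 149.2991

CHF 149.30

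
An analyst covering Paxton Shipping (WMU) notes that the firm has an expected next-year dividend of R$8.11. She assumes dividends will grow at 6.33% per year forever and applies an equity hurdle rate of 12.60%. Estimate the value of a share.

R$129.35

Gordon growth model: P₀ = D₁/(r − g), with D₁ = 8.11 given directly.
P₀ = 8.1100 / (0.126 − 0.0633) = 8.1100 / 0.0627 = 129.3461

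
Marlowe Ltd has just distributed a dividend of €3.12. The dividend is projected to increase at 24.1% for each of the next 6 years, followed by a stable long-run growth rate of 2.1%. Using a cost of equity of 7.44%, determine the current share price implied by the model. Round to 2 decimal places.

Two-stage DDM. Project D₁…D_6 at 0.241, terminal growth 0.021, discount at r = 0.0744.
D_1 = 3.8719
D_2 = 4.8051
D_3 = 5.9631
D_4 = 7.4002
D_5 = 9.1836
D_6 = 11.3969
Terminal value at t=6: TV = D_7/(r−g) = 11.6362/(0.0744−0.021) = 217.9063
P₀ = 3.8719/(1+0.0744)^1 + 4.8051/(1+0.0744)^2 + 5.9631/(1+0.0744)^3 + 7.4002/(1+0.0744)^4 + 9.1836/(1+0.0744)^5 + 11.3969/(1+0.0744)^6 + 217.9063/(1+0.0744)^6 = 173.6211

€173.62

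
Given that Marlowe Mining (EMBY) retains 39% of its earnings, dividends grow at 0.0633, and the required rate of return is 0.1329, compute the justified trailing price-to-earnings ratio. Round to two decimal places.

Payout ratio b = 1 − 0.39 = 0.61.
Justified trailing P/E = b(1+g)/(r−g) = 0.61×(1+0.0633)/(0.1329−0.0633) = 9.3192

9.32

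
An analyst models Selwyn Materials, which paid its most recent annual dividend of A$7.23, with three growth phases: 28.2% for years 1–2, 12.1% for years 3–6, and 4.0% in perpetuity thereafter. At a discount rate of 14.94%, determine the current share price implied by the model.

A$128.23

Three-stage DDM. Project D₁…D_6; terminal Gordon value at t=6 with g = 0.04; discount at r = 0.1494.
D_1 = 9.2689
D_2 = 11.8827
D_3 = 13.3205
D_4 = 14.9323
D_5 = 16.7391
D_6 = 18.7645
TV_6 = 19.5151/(0.1494−0.04) = 178.3827
P₀ = Σ Dₜ/(1+r)ᵗ + TV_6/(1+r)^6 = 128.2296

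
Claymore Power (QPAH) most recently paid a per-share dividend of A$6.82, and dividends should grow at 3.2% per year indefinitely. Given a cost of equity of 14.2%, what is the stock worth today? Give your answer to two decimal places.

Gordon growth model: P₀ = D₁/(r − g). D₁ = 6.82 × (1 + 0.032) = 7.0382.
P₀ = 7.0382 / (0.142 − 0.032) = 7.0382 / 0.11 = 63.9840

A$63.98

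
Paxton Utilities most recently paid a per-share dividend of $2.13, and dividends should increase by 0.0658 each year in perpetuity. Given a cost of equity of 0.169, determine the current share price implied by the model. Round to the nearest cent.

Gordon growth model: P₀ = D₁/(r − g). D₁ = 2.13 × (1 + 0.0658) = 2.2702.
P₀ = 2.2702 / (0.169 − 0.0658) = 2.2702 / 0.1032 = 21.9976

$22.00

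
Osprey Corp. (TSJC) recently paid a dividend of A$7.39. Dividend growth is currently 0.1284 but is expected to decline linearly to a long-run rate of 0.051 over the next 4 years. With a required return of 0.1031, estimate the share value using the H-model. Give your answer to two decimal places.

A$171.03

H-model: P₀ = D₀[(1+g_L) + H(g_S−g_L)]/(r−g_L), with H = 4/2 = 2.
P₀ = 7.39 × [(1+0.051) + 2×(0.1284−0.051)] / (0.1031−0.051)
   = 7.39 × 1.2058 / 0.0521 = 171.0338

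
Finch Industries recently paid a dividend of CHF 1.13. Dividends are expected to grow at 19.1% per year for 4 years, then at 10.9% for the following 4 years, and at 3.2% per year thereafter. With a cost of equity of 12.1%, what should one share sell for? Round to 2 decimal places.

Three-stage DDM. Project D₁…D_8; terminal Gordon value at t=8 with g = 0.032; discount at r = 0.121.
D_1 = 1.3458
D_2 = 1.6029
D_3 = 1.9090
D_4 = 2.2737
D_5 = 2.5215
D_6 = 2.7963
D_7 = 3.1011
D_8 = 3.4392
TV_8 = 3.5492/(0.121−0.032) = 39.8787
P₀ = Σ Dₜ/(1+r)ᵗ + TV_8/(1+r)^8 = 26.8696

CHF 26.87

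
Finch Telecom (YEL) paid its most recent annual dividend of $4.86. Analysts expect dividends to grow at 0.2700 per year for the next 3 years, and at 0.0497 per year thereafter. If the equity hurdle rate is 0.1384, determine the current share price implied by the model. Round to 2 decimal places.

$98.07

Two-stage DDM. Project D₁…D_3 at 0.27, terminal growth 0.0497, discount at r = 0.1384.
D_1 = 6.1722
D_2 = 7.8387
D_3 = 9.9551
Terminal value at t=3: TV = D_4/(r−g) = 10.4499/(0.1384−0.0497) = 117.8119
P₀ = 6.1722/(1+0.1384)^1 + 7.8387/(1+0.1384)^2 + 9.9551/(1+0.1384)^3 + 117.8119/(1+0.1384)^3 = 98.0736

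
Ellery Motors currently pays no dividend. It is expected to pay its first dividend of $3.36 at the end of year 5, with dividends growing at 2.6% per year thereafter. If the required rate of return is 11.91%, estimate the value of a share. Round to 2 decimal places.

$23.01

Deferred-dividend DDM. At t=4 the remaining stream is a growing perpetuity with first payment D_5 = 3.36.
V_4 = D_5/(r−g) = 3.36/(0.1191−0.026) = 36.0902
P₀ = V_4/(1+r)^4 = 36.0902/(1+0.1191)^4 = 23.0099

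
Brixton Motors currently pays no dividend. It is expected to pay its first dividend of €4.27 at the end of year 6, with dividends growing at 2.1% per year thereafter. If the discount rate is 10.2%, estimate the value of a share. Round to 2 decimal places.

€32.44

Deferred-dividend DDM. At t=5 the remaining stream is a growing perpetuity with first payment D_6 = 4.27.
V_5 = D_6/(r−g) = 4.27/(0.102−0.021) = 52.7160
P₀ = V_5/(1+r)^5 = 52.7160/(1+0.102)^5 = 32.4366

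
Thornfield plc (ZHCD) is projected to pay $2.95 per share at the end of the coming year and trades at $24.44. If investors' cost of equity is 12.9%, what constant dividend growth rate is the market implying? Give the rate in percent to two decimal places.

0.83%

From P₀ = D₁/(r − g), the implied growth is g = r − D₁/P₀.
g = 0.129 − 2.95/24.44 = 0.129 − 0.12070 = 0.00830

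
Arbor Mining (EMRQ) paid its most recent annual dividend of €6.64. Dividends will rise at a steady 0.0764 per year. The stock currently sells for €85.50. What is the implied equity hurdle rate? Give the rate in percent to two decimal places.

Rearranging the constant-growth DDM: r = D₁/P₀ + g.
D₁ = 6.64 × (1 + 0.0764) = 7.1473.
r = 7.1473 / 85.50 + 0.0764 = 0.08359 + 0.0764 = 0.15999

16.00%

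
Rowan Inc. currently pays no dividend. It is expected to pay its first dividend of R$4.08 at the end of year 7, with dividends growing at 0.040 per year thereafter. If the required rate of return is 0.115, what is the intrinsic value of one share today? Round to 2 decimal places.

Deferred-dividend DDM. At t=6 the remaining stream is a growing perpetuity with first payment D_7 = 4.08.
V_6 = D_7/(r−g) = 4.08/(0.115−0.04) = 54.4000
P₀ = V_6/(1+r)^6 = 54.4000/(1+0.115)^6 = 28.3106

R$28.31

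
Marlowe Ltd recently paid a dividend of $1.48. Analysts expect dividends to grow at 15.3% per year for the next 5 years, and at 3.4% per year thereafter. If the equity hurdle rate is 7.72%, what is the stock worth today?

Two-stage DDM. Project D₁…D_5 at 0.153, terminal growth 0.034, discount at r = 0.0772.
D_1 = 1.7064
D_2 = 1.9675
D_3 = 2.2686
D_4 = 2.6156
D_5 = 3.0158
Terminal value at t=5: TV = D_6/(r−g) = 3.1184/(0.0772−0.034) = 72.1847
P₀ = 1.7064/(1+0.0772)^1 + 1.9675/(1+0.0772)^2 + 2.2686/(1+0.0772)^3 + 2.6156/(1+0.0772)^4 + 3.0158/(1+0.0772)^5 + 72.1847/(1+0.0772)^5 = 58.8862

$58.89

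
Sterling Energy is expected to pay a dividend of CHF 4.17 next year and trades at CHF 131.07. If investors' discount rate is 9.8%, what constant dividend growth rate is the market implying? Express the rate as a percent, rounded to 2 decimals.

6.62%

From P₀ = D₁/(r − g), the implied growth is g = r − D₁/P₀.
g = 0.098 − 4.17/131.07 = 0.098 − 0.03182 = 0.06618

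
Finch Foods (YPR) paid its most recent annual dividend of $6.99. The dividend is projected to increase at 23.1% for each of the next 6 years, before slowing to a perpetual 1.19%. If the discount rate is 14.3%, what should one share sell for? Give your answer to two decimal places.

Two-stage DDM. Project D₁…D_6 at 0.231, terminal growth 0.0119, discount at r = 0.143.
D_1 = 8.6047
D_2 = 10.5924
D_3 = 13.0392
D_4 = 16.0513
D_5 = 19.7591
D_6 = 24.3235
Terminal value at t=6: TV = D_7/(r−g) = 24.6129/(0.143−0.0119) = 187.7415
P₀ = 8.6047/(1+0.143)^1 + 10.5924/(1+0.143)^2 + 13.0392/(1+0.143)^3 + 16.0513/(1+0.143)^4 + 19.7591/(1+0.143)^5 + 24.3235/(1+0.143)^6 + 187.7415/(1+0.143)^6 = 139.0029

$139.00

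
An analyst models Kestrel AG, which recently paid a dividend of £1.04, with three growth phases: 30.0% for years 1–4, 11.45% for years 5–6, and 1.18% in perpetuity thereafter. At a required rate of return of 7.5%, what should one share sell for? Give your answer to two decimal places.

Three-stage DDM. Project D₁…D_6; terminal Gordon value at t=6 with g = 0.0118; discount at r = 0.075.
D_1 = 1.3520
D_2 = 1.7576
D_3 = 2.2849
D_4 = 2.9703
D_5 = 3.3104
D_6 = 3.6895
TV_6 = 3.7330/(0.075−0.0118) = 59.0669
P₀ = Σ Dₜ/(1+r)ᵗ + TV_6/(1+r)^6 = 49.8117

£49.81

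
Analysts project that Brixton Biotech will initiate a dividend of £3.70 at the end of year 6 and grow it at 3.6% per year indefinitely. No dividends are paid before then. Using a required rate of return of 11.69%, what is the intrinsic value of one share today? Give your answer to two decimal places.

£26.31

Deferred-dividend DDM. At t=5 the remaining stream is a growing perpetuity with first payment D_6 = 3.70.
V_5 = D_6/(r−g) = 3.70/(0.1169−0.036) = 45.7355
P₀ = V_5/(1+r)^5 = 45.7355/(1+0.1169)^5 = 26.3137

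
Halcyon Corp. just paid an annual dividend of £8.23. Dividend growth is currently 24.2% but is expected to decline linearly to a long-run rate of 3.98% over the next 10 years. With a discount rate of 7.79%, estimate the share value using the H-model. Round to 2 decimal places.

£442.99

H-model: P₀ = D₀[(1+g_L) + H(g_S−g_L)]/(r−g_L), with H = 10/2 = 5.
P₀ = 8.23 × [(1+0.0398) + 5×(0.242−0.0398)] / (0.0779−0.0398)
   = 8.23 × 2.0508 / 0.0381 = 442.9943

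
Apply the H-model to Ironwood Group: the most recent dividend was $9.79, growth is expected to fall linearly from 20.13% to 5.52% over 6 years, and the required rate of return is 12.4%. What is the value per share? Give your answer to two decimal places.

H-model: P₀ = D₀[(1+g_L) + H(g_S−g_L)]/(r−g_L), with H = 6/2 = 3.
P₀ = 9.79 × [(1+0.0552) + 3×(0.2013−0.0552)] / (0.124−0.0552)
   = 9.79 × 1.4935 / 0.0688 = 212.5198

$212.52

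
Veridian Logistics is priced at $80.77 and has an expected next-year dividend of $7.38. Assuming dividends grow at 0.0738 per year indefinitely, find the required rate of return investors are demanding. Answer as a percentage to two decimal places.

16.52%

Rearranging the constant-growth DDM: r = D₁/P₀ + g.
r = 7.3800 / 80.77 + 0.0738 = 0.09137 + 0.0738 = 0.16517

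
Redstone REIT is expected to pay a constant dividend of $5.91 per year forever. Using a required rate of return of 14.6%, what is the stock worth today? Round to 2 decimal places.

$40.48

Zero-growth DDM (perpetuity): P₀ = D/r = 5.91 / 0.146 = 40.4795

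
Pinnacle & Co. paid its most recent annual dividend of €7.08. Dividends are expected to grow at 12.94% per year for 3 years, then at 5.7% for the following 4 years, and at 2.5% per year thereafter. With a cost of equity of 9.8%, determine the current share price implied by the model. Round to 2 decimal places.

Three-stage DDM. Project D₁…D_7; terminal Gordon value at t=7 with g = 0.025; discount at r = 0.098.
D_1 = 7.9962
D_2 = 9.0309
D_3 = 10.1994
D_4 = 10.7808
D_5 = 11.3953
D_6 = 12.0449
D_7 = 12.7314
TV_7 = 13.0497/(0.098−0.025) = 178.7630
P₀ = Σ Dₜ/(1+r)ᵗ + TV_7/(1+r)^7 = 143.4360

€143.44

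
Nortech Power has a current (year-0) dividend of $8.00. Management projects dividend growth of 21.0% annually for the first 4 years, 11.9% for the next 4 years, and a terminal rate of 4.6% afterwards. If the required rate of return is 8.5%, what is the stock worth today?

$471.31

Three-stage DDM. Project D₁…D_8; terminal Gordon value at t=8 with g = 0.046; discount at r = 0.085.
D_1 = 9.6800
D_2 = 11.7128
D_3 = 14.1725
D_4 = 17.1487
D_5 = 19.1894
D_6 = 21.4729
D_7 = 24.0282
D_8 = 26.8876
TV_8 = 28.1244/(0.085−0.046) = 721.1388
P₀ = Σ Dₜ/(1+r)ᵗ + TV_8/(1+r)^8 = 471.3132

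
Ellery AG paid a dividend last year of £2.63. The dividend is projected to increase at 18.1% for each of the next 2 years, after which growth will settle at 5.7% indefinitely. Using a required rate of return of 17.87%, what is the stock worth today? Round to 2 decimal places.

£28.21

Two-stage DDM. Project D₁…D_2 at 0.181, terminal growth 0.057, discount at r = 0.1787.
D_1 = 3.1060
D_2 = 3.6682
Terminal value at t=2: TV = D_3/(r−g) = 3.8773/(0.1787−0.057) = 31.8596
P₀ = 3.1060/(1+0.1787)^1 + 3.6682/(1+0.1787)^2 + 31.8596/(1+0.1787)^2 = 28.2070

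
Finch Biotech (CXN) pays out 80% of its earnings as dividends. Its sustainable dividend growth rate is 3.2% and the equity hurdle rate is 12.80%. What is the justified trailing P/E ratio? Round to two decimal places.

Justified trailing P/E = b(1+g)/(r−g) = 0.80×(1+0.032)/(0.128−0.032) = 8.6000

8.60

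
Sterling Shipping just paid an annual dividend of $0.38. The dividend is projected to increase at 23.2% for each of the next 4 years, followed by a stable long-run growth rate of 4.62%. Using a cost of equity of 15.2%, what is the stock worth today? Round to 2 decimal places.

$6.72

Two-stage DDM. Project D₁…D_4 at 0.232, terminal growth 0.0462, discount at r = 0.152.
D_1 = 0.4682
D_2 = 0.5768
D_3 = 0.7106
D_4 = 0.8754
Terminal value at t=4: TV = D_5/(r−g) = 0.9159/(0.152−0.0462) = 8.6568
P₀ = 0.4682/(1+0.152)^1 + 0.5768/(1+0.152)^2 + 0.7106/(1+0.152)^3 + 0.8754/(1+0.152)^4 + 8.6568/(1+0.152)^4 = 6.7181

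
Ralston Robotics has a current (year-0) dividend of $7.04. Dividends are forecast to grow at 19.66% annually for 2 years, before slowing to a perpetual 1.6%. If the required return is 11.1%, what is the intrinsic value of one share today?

$103.09

Two-stage DDM. Project D₁…D_2 at 0.1966, terminal growth 0.016, discount at r = 0.111.
D_1 = 8.4241
D_2 = 10.0802
Terminal value at t=2: TV = D_3/(r−g) = 10.2415/(0.111−0.016) = 107.8055
P₀ = 8.4241/(1+0.111)^1 + 10.0802/(1+0.111)^2 + 107.8055/(1+0.111)^2 = 103.0889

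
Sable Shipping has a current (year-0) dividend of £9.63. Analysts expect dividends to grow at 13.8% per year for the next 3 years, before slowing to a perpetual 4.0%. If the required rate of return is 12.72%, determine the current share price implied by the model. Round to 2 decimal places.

£147.63

Two-stage DDM. Project D₁…D_3 at 0.138, terminal growth 0.04, discount at r = 0.1272.
D_1 = 10.9589
D_2 = 12.4713
D_3 = 14.1923
Terminal value at t=3: TV = D_4/(r−g) = 14.7600/(0.1272−0.04) = 169.2661
P₀ = 10.9589/(1+0.1272)^1 + 12.4713/(1+0.1272)^2 + 14.1923/(1+0.1272)^3 + 169.2661/(1+0.1272)^3 = 147.6334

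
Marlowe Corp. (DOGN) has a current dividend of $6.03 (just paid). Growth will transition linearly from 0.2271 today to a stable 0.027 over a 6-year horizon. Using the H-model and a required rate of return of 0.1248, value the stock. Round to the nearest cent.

$100.33

H-model: P₀ = D₀[(1+g_L) + H(g_S−g_L)]/(r−g_L), with H = 6/2 = 3.
P₀ = 6.03 × [(1+0.027) + 3×(0.2271−0.027)] / (0.1248−0.027)
   = 6.03 × 1.6273 / 0.0978 = 100.3335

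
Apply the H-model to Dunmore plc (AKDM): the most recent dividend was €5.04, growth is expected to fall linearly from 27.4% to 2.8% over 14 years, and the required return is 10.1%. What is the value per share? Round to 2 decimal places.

H-model: P₀ = D₀[(1+g_L) + H(g_S−g_L)]/(r−g_L), with H = 14/2 = 7.
P₀ = 5.04 × [(1+0.028) + 7×(0.274−0.028)] / (0.101−0.028)
   = 5.04 × 2.7500 / 0.073 = 189.8630

€189.86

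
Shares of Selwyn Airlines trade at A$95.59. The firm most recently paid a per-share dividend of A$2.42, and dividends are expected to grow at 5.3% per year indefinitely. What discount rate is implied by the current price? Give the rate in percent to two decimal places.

7.97%

Rearranging the constant-growth DDM: r = D₁/P₀ + g.
D₁ = 2.42 × (1 + 0.053) = 2.5483.
r = 2.5483 / 95.59 + 0.053 = 0.02666 + 0.053 = 0.07966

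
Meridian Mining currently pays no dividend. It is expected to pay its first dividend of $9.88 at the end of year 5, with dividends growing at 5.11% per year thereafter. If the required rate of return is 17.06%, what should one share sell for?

$44.03

Deferred-dividend DDM. At t=4 the remaining stream is a growing perpetuity with first payment D_5 = 9.88.
V_4 = D_5/(r−g) = 9.88/(0.1706−0.0511) = 82.6778
P₀ = V_4/(1+r)^4 = 82.6778/(1+0.1706)^4 = 44.0306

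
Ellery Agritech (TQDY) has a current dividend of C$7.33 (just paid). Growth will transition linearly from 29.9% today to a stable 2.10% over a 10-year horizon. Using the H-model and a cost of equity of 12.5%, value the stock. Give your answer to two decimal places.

C$169.93

H-model: P₀ = D₀[(1+g_L) + H(g_S−g_L)]/(r−g_L), with H = 10/2 = 5.
P₀ = 7.33 × [(1+0.021) + 5×(0.299−0.021)] / (0.125−0.021)
   = 7.33 × 2.4110 / 0.104 = 169.9291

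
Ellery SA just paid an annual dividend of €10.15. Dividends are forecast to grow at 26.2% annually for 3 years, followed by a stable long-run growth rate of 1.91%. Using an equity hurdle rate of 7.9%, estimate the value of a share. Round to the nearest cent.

Two-stage DDM. Project D₁…D_3 at 0.262, terminal growth 0.0191, discount at r = 0.079.
D_1 = 12.8093
D_2 = 16.1653
D_3 = 20.4007
Terminal value at t=3: TV = D_4/(r−g) = 20.7903/(0.079−0.0191) = 347.0836
P₀ = 12.8093/(1+0.079)^1 + 16.1653/(1+0.079)^2 + 20.4007/(1+0.079)^3 + 347.0836/(1+0.079)^3 = 318.2890

€318.29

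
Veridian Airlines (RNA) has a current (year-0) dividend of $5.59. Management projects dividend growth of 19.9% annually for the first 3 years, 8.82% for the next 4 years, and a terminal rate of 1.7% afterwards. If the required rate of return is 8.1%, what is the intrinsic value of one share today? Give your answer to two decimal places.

$176.20

Three-stage DDM. Project D₁…D_7; terminal Gordon value at t=7 with g = 0.017; discount at r = 0.081.
D_1 = 6.7024
D_2 = 8.0362
D_3 = 9.6354
D_4 = 10.4852
D_5 = 11.4100
D_6 = 12.4164
D_7 = 13.5115
TV_7 = 13.7412/(0.081−0.017) = 214.7065
P₀ = Σ Dₜ/(1+r)ᵗ + TV_7/(1+r)^7 = 176.1972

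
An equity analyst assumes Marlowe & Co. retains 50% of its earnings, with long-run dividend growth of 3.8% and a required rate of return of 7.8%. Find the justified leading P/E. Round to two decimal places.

Payout ratio b = 1 − 0.50 = 0.50.
Justified leading P/E = b/(r−g) = 0.50/(0.078−0.038) = 12.5000

12.50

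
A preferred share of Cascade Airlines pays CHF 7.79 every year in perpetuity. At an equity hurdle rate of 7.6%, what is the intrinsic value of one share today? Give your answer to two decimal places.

Zero-growth DDM (perpetuity): P₀ = D/r = 7.79 / 0.076 = 102.5000

CHF 102.50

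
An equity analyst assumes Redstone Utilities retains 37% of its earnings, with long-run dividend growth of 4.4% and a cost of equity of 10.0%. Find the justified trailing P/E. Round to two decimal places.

Payout ratio b = 1 − 0.37 = 0.63.
Justified trailing P/E = b(1+g)/(r−g) = 0.63×(1+0.044)/(0.1−0.044) = 11.7450

11.75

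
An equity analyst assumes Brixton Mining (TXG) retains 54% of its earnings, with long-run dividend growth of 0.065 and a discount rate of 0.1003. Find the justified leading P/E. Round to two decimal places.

13.03

Payout ratio b = 1 − 0.54 = 0.46.
Justified leading P/E = b/(r−g) = 0.46/(0.1003−0.065) = 13.0312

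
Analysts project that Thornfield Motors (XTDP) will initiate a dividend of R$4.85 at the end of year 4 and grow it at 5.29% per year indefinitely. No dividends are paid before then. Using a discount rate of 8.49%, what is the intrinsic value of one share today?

Deferred-dividend DDM. At t=3 the remaining stream is a growing perpetuity with first payment D_4 = 4.85.
V_3 = D_4/(r−g) = 4.85/(0.0849−0.0529) = 151.5625
P₀ = V_3/(1+r)^3 = 151.5625/(1+0.0849)^3 = 118.6923

R$118.69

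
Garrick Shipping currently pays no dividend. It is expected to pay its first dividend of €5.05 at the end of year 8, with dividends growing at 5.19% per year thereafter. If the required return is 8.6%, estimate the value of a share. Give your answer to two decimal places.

€83.12

Deferred-dividend DDM. At t=7 the remaining stream is a growing perpetuity with first payment D_8 = 5.05.
V_7 = D_8/(r−g) = 5.05/(0.086−0.0519) = 148.0938
P₀ = V_7/(1+r)^7 = 148.0938/(1+0.086)^7 = 83.1243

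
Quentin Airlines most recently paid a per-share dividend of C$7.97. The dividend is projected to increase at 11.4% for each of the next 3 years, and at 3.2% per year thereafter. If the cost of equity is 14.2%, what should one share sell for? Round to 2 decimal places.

C$92.16

Two-stage DDM. Project D₁…D_3 at 0.114, terminal growth 0.032, discount at r = 0.142.
D_1 = 8.8786
D_2 = 9.8907
D_3 = 11.0183
Terminal value at t=3: TV = D_4/(r−g) = 11.3709/(0.142−0.032) = 103.3715
P₀ = 8.8786/(1+0.142)^1 + 9.8907/(1+0.142)^2 + 11.0183/(1+0.142)^3 + 103.3715/(1+0.142)^3 = 92.1635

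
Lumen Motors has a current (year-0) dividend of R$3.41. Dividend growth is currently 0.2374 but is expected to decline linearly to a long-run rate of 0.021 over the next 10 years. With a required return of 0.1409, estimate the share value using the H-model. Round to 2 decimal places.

R$59.81

H-model: P₀ = D₀[(1+g_L) + H(g_S−g_L)]/(r−g_L), with H = 10/2 = 5.
P₀ = 3.41 × [(1+0.021) + 5×(0.2374−0.021)] / (0.1409−0.021)
   = 3.41 × 2.1030 / 0.1199 = 59.8101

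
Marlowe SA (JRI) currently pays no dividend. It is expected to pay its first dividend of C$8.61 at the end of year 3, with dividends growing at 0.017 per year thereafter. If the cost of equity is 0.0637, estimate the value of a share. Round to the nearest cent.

C$162.95

Deferred-dividend DDM. At t=2 the remaining stream is a growing perpetuity with first payment D_3 = 8.61.
V_2 = D_3/(r−g) = 8.61/(0.0637−0.017) = 184.3683
P₀ = V_2/(1+r)^2 = 184.3683/(1+0.0637)^2 = 162.9476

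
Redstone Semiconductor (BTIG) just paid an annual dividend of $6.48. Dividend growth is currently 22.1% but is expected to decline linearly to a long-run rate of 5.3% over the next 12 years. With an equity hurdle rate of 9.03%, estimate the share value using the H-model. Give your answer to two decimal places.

$358.05

H-model: P₀ = D₀[(1+g_L) + H(g_S−g_L)]/(r−g_L), with H = 12/2 = 6.
P₀ = 6.48 × [(1+0.053) + 6×(0.221−0.053)] / (0.0903−0.053)
   = 6.48 × 2.0610 / 0.0373 = 358.0504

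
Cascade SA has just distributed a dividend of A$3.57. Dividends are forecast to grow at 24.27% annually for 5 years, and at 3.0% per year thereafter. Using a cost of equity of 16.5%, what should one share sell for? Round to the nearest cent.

Two-stage DDM. Project D₁…D_5 at 0.2427, terminal growth 0.03, discount at r = 0.165.
D_1 = 4.4364
D_2 = 5.5132
D_3 = 6.8512
D_4 = 8.5140
D_5 = 10.5803
Terminal value at t=5: TV = D_6/(r−g) = 10.8978/(0.165−0.03) = 80.7241
P₀ = 4.4364/(1+0.165)^1 + 5.5132/(1+0.165)^2 + 6.8512/(1+0.165)^3 + 8.5140/(1+0.165)^4 + 10.5803/(1+0.165)^5 + 80.7241/(1+0.165)^5 = 59.3715

A$59.37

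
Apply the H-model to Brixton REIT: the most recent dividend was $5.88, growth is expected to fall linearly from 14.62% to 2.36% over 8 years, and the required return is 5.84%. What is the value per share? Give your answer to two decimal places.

$255.81

H-model: P₀ = D₀[(1+g_L) + H(g_S−g_L)]/(r−g_L), with H = 8/2 = 4.
P₀ = 5.88 × [(1+0.0236) + 4×(0.1462−0.0236)] / (0.0584−0.0236)
   = 5.88 × 1.5140 / 0.0348 = 255.8138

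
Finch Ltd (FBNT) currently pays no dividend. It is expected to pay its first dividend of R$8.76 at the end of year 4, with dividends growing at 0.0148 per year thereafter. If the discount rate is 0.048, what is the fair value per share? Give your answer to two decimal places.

R$229.24

Deferred-dividend DDM. At t=3 the remaining stream is a growing perpetuity with first payment D_4 = 8.76.
V_3 = D_4/(r−g) = 8.76/(0.048−0.0148) = 263.8554
P₀ = V_3/(1+r)^3 = 263.8554/(1+0.048)^3 = 229.2357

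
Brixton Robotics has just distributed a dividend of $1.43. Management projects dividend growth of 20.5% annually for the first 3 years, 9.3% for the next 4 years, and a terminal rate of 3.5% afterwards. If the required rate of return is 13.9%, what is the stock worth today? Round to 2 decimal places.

$25.21

Three-stage DDM. Project D₁…D_7; terminal Gordon value at t=7 with g = 0.035; discount at r = 0.139.
D_1 = 1.7231
D_2 = 2.0764
D_3 = 2.5021
D_4 = 2.7347
D_5 = 2.9891
D_6 = 3.2671
D_7 = 3.5709
TV_7 = 3.6959/(0.139−0.035) = 35.5373
P₀ = Σ Dₜ/(1+r)ᵗ + TV_7/(1+r)^7 = 25.2125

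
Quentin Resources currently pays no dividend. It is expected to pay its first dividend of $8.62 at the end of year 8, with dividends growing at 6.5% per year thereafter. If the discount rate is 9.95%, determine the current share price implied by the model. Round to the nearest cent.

Deferred-dividend DDM. At t=7 the remaining stream is a growing perpetuity with first payment D_8 = 8.62.
V_7 = D_8/(r−g) = 8.62/(0.0995−0.065) = 249.8551
P₀ = V_7/(1+r)^7 = 249.8551/(1+0.0995)^7 = 128.6239

$128.62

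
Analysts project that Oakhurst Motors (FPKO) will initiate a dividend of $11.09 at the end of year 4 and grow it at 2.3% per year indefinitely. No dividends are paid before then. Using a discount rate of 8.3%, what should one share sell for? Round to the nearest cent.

$145.51

Deferred-dividend DDM. At t=3 the remaining stream is a growing perpetuity with first payment D_4 = 11.09.
V_3 = D_4/(r−g) = 11.09/(0.083−0.023) = 184.8333
P₀ = V_3/(1+r)^3 = 184.8333/(1+0.083)^3 = 145.5107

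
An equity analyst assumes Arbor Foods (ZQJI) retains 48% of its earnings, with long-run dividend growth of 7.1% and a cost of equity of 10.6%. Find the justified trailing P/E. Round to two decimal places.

Payout ratio b = 1 − 0.48 = 0.52.
Justified trailing P/E = b(1+g)/(r−g) = 0.52×(1+0.071)/(0.106−0.071) = 15.9120

15.91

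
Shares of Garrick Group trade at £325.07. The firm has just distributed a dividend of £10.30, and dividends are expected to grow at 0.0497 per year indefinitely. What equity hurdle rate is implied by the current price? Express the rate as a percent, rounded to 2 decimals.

Rearranging the constant-growth DDM: r = D₁/P₀ + g.
D₁ = 10.30 × (1 + 0.0497) = 10.8119.
r = 10.8119 / 325.07 + 0.0497 = 0.03326 + 0.0497 = 0.08296

8.30%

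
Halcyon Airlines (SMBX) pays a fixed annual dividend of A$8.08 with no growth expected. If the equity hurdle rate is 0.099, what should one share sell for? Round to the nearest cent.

A$81.62

Zero-growth DDM (perpetuity): P₀ = D/r = 8.08 / 0.099 = 81.6162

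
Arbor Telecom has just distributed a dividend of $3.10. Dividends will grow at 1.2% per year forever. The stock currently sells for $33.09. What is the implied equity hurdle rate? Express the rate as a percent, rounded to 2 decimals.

10.68%

Rearranging the constant-growth DDM: r = D₁/P₀ + g.
D₁ = 3.10 × (1 + 0.012) = 3.1372.
r = 3.1372 / 33.09 + 0.012 = 0.09481 + 0.012 = 0.10681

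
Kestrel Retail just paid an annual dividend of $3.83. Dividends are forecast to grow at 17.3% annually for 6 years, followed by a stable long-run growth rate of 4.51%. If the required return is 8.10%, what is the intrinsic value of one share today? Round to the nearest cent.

$212.89

Two-stage DDM. Project D₁…D_6 at 0.173, terminal growth 0.0451, discount at r = 0.081.
D_1 = 4.4926
D_2 = 5.2698
D_3 = 6.1815
D_4 = 7.2509
D_5 = 8.5053
D_6 = 9.9767
Terminal value at t=6: TV = D_7/(r−g) = 10.4266/(0.081−0.0451) = 290.4359
P₀ = 4.4926/(1+0.081)^1 + 5.2698/(1+0.081)^2 + 6.1815/(1+0.081)^3 + 7.2509/(1+0.081)^4 + 8.5053/(1+0.081)^5 + 9.9767/(1+0.081)^6 + 290.4359/(1+0.081)^6 = 212.8934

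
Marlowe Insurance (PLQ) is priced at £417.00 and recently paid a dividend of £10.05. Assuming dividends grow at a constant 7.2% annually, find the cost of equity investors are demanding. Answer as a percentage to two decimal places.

9.78%

Rearranging the constant-growth DDM: r = D₁/P₀ + g.
D₁ = 10.05 × (1 + 0.072) = 10.7736.
r = 10.7736 / 417.00 + 0.072 = 0.02584 + 0.072 = 0.09784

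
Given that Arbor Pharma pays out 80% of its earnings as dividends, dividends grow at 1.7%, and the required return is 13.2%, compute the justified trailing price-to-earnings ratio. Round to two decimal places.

Justified trailing P/E = b(1+g)/(r−g) = 0.80×(1+0.017)/(0.132−0.017) = 7.0748

7.07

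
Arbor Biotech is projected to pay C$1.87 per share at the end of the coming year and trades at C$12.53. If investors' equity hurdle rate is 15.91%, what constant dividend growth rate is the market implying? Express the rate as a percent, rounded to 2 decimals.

0.99%

From P₀ = D₁/(r − g), the implied growth is g = r − D₁/P₀.
g = 0.1591 − 1.87/12.53 = 0.1591 − 0.14924 = 0.00986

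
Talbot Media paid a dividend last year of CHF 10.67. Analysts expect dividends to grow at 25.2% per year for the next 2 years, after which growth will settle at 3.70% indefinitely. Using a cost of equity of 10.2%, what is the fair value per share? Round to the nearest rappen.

Two-stage DDM. Project D₁…D_2 at 0.252, terminal growth 0.037, discount at r = 0.102.
D_1 = 13.3588
D_2 = 16.7253
Terminal value at t=2: TV = D_3/(r−g) = 17.3441/(0.102−0.037) = 266.8323
P₀ = 13.3588/(1+0.102)^1 + 16.7253/(1+0.102)^2 + 266.8323/(1+0.102)^2 = 245.6177

CHF 245.62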